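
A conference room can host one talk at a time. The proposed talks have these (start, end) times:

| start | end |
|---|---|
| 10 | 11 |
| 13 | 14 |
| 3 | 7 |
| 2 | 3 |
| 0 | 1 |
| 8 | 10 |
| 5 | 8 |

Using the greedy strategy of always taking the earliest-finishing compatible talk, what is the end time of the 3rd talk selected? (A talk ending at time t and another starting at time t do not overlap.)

By end time: (0,1), (2,3), (3,7), (5,8), (8,10), (10,11), (13,14).
Pick (0,1); next start ≥ 1 → (2,3); next start ≥ 3 → (3,7); next start ≥ 7 → (8,10); next start ≥ 10 → (10,11); next start ≥ 11 → (13,14).
Selected: (0,1) (2,3) (3,7) (8,10) (10,11) (13,14)

7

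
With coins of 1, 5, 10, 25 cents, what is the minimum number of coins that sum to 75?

3

75 − 3×25→0
Total coins = 3 = 3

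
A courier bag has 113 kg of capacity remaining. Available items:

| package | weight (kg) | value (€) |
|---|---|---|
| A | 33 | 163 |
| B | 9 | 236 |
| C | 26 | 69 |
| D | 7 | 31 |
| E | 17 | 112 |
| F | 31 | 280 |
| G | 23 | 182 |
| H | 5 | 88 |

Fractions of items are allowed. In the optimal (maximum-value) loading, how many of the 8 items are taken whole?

5

Order: B (236/9=26.22) > H (88/5=17.60) > F (280/31=9.03) > G (182/23=7.91) > E (112/17=6.59) > A (163/33=4.94) > D (31/7=4.43) > C (69/26=2.65)
Fill: take B (9 @ 236) → take H (5 @ 88) → take F (31 @ 280) → take G (23 @ 182) → take E (17 @ 112) → take 28/33 of A → 138.30; 113/113 used.
5 item(s) taken whole; one partial (take 28/33 of A).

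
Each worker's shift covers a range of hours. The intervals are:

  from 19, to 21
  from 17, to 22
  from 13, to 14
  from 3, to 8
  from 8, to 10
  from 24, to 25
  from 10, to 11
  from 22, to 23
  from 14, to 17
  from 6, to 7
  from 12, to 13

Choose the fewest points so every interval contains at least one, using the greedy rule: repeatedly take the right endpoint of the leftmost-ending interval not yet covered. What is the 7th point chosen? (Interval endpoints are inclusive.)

Process intervals by earliest right end; each time one isn't hit yet, stab at its right endpoint.
Sorted: [6,7] [3,8] [8,10] [10,11] [12,13] [13,14] [14,17] [19,21] [17,22] [22,23] [24,25]
{[6,7],[3,8]} hit by 7; {[8,10],[10,11]} hit by 10; {[12,13],[13,14]} hit by 13; {[14,17]} hit by 17; {[19,21],[17,22]} hit by 21; {[22,23]} hit by 23; {[24,25]} hit by 25.
Points: 7, 10, 13, 17, 21, 23, 25 (7 total).

25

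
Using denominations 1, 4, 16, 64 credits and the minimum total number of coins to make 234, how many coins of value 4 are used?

Use the largest denomination that fits, subtract, and repeat.
234 − 3×64→42 − 2×16→10 − 2×4→2 − 2×1→0
Count of 4: 2

2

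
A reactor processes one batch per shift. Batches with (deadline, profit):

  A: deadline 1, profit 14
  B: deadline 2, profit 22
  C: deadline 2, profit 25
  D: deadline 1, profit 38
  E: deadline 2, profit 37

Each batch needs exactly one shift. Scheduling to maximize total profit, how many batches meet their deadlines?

2

By profit: D(d1,38), E(d2,37), C(d2,25), B(d2,22), A(d1,14)
D→slot 1; E→slot 2; C skipped; B skipped; A skipped.
2 of 5 scheduled.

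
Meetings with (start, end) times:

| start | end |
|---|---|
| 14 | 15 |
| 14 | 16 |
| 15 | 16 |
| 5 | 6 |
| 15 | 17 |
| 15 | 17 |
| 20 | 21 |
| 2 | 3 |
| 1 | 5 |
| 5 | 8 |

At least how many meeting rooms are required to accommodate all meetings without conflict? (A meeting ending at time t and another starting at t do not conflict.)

4

starts: [1, 2, 5, 5, 14, 14, 15, 15, 15, 20]
ends:   [3, 5, 6, 8, 15, 16, 16, 17, 17, 21]
s1→1 s2→2 e3→1 e5→0 s5→1 s5→2 e6→1 e8→0 s14→1 s14→2 e15→1 s15→2 s15→3 s15→4  — peak 4.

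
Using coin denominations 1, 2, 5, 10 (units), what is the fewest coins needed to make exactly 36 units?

5

Greedy: take as many of the largest coin as possible, then repeat with the remainder.
36 = 3×10 + 1×5 + 1×1
Total coins = 3 + 1 + 1 = 5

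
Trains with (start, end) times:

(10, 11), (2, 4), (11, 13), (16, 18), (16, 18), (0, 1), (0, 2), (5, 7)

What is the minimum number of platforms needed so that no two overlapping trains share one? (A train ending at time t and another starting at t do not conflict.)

Events (time:±→running): 0:+→1 0:+→2 … peak 2.

2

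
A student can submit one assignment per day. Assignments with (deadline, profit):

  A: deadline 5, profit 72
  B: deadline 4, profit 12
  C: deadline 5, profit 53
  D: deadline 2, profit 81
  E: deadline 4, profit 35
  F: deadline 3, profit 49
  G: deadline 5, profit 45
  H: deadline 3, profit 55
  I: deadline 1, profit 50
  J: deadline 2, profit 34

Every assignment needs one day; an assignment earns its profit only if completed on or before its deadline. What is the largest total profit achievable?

311

By profit: D(d2,81), A(d5,72), H(d3,55), C(d5,53), I(d1,50), F(d3,49), G(d5,45), E(d4,35), J(d2,34), B(d4,12)
D→slot 2; A→slot 5; H→slot 3; C→slot 4; I→slot 1; F skipped; G skipped; E skipped; J skipped; B skipped.
Profit = 50 + 81 + 55 + 53 + 72 = 311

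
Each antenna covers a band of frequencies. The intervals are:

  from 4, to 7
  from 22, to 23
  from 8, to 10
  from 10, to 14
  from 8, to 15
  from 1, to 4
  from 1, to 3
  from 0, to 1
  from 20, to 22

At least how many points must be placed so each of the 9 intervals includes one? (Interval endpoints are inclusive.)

Sort by right endpoint; whenever an interval is uncovered, place a point at its right end.
By right end: [0,1]  [1,3]  [1,4]  [4,7]  [8,10]  [10,14]  [8,15]  [20,22]  [22,23]
[0,1] uncovered → point at 1; [4,7] uncovered → point at 7; [8,10] uncovered → point at 10; [20,22] uncovered → point at 22.
Points: 1, 7, 10, 22 (4 total).

4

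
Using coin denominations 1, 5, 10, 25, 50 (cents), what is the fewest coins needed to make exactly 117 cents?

117 = 2×50 + 1×10 + 1×5 + 2×1
Total coins = 2 + 1 + 1 + 2 = 6

6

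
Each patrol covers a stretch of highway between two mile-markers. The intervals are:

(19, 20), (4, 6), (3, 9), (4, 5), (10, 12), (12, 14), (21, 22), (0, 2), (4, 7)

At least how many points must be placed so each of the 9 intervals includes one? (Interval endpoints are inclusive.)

5

By right end: [0,2]  [4,5]  [4,6]  [4,7]  [3,9]  [10,12]  [12,14]  [19,20]  [21,22]
[0,2] uncovered → point at 2; [4,5] uncovered → point at 5; [10,12] uncovered → point at 12; [19,20] uncovered → point at 20; [21,22] uncovered → point at 22.
Points: 2, 5, 12, 20, 22 (5 total).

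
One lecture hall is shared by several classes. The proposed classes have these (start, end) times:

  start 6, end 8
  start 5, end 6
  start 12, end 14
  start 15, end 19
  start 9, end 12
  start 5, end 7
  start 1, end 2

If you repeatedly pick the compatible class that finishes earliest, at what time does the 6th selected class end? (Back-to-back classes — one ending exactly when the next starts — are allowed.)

Sort by end time and greedily take each interval whose start is ≥ the last chosen end.
Sorted by end: (1,2)  (5,6)  (5,7)  (6,8)  (9,12)  (12,14)  (15,19)
take (1,2); take (5,6); skip (5,7); take (6,8); take (9,12); take (12,14); take (15,19).
Selected: (1,2) (5,6) (6,8) (9,12) (12,14) (15,19)

19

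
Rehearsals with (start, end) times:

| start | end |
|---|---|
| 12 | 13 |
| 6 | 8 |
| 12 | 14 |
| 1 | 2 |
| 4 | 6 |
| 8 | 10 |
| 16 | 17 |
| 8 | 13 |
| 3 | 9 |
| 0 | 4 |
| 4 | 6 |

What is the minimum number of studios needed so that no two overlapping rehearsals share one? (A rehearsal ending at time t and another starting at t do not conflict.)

starts: [0, 1, 3, 4, 4, 6, 8, 8, 12, 12, 16]
ends:   [2, 4, 6, 6, 8, 9, 10, 13, 13, 14, 17]
s0→1 s1→2 e2→1 s3→2 e4→1 s4→2 s4→3  — peak 3.

3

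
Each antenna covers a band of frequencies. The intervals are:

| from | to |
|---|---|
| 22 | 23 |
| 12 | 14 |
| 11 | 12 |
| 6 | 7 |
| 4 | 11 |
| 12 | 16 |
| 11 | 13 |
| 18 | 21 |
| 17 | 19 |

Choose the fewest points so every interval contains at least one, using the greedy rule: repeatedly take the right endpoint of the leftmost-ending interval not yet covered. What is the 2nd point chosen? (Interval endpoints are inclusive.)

Sort by right endpoint; whenever an interval is uncovered, place a point at its right end.
By right end: [6,7]  [4,11]  [11,12]  [11,13]  [12,14]  [12,16]  [17,19]  [18,21]  [22,23]
[6,7] uncovered → point at 7; [11,12] uncovered → point at 12; [17,19] uncovered → point at 19; [22,23] uncovered → point at 23.
Points: 7, 12, 19, 23 (4 total).

12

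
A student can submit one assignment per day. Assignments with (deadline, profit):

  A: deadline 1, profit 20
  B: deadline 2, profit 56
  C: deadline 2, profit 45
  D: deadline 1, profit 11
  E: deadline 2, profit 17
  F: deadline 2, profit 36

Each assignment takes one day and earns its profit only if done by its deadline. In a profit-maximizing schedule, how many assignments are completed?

2

By profit: B(d2,56), C(d2,45), F(d2,36), A(d1,20), E(d2,17), D(d1,11)
B→slot 2; C→slot 1; F skipped; A skipped; E skipped; D skipped.
2 of 6 scheduled.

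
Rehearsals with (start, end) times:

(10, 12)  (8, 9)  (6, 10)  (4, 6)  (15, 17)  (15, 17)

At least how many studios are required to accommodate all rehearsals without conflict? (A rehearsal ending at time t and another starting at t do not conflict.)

The answer is the maximum number of intervals overlapping at any instant.
starts: [4, 6, 8, 10, 15, 15]
ends:   [6, 9, 10, 12, 17, 17]
s4→1 e6→0 s6→1 s8→2  — peak 2.

2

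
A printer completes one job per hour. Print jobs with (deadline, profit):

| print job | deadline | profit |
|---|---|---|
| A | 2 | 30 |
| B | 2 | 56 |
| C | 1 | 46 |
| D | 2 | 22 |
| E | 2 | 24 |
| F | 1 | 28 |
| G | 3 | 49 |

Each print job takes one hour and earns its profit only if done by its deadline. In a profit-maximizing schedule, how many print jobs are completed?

3

Sort by profit descending; place each in the latest free slot ≤ its deadline.
Profit order: B=56 G=49 C=46 A=30 F=28 E=24 D=22
Assign: B→slot 2, G→slot 3, C→slot 1, A skipped, F skipped, E skipped, D skipped.
Slots: [1:C] [2:B] [3:G]
3 of 7 scheduled.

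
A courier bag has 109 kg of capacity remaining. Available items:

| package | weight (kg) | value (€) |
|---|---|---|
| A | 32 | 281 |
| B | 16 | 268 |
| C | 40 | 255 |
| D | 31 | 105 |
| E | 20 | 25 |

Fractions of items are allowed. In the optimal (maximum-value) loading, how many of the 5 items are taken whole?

3

Ratios (sorted): B 16.75, A 8.78, C 6.38, D 3.39, E 1.25
take B (16 @ 268); take A (32 @ 281); take C (40 @ 255); take 21/31 of D → 71.13. Capacity used 109/109.
3 item(s) taken whole; one partial (take 21/31 of D).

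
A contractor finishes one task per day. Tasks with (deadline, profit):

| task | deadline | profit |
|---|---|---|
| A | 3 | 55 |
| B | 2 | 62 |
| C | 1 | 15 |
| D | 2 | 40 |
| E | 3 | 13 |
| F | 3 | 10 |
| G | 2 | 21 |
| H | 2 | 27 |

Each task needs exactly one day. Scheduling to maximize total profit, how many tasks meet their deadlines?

Take jobs in profit order; each goes to the latest open slot no later than its deadline.
By profit: B(d2,62), A(d3,55), D(d2,40), H(d2,27), G(d2,21), C(d1,15), E(d3,13), F(d3,10)
B→slot 2; A→slot 3; D→slot 1; H skipped; G skipped; C skipped; E skipped; F skipped.
3 of 8 scheduled.

3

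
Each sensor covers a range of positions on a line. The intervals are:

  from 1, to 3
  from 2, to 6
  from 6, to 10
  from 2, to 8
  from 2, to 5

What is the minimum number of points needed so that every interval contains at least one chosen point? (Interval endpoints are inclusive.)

2

Process intervals by earliest right end; each time one isn't hit yet, stab at its right endpoint.
By right end: [1,3]  [2,5]  [2,6]  [2,8]  [6,10]
[1,3] uncovered → point at 3; [6,10] uncovered → point at 10.
Points: 3, 10 (2 total).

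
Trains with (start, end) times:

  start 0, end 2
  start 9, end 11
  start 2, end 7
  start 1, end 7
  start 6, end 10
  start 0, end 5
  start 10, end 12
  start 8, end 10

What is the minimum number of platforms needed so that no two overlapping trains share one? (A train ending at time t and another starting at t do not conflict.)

The answer is the maximum number of intervals overlapping at any instant.
Events (time:±→running): 0:+→1 0:+→2 1:+→3 … peak 3.

3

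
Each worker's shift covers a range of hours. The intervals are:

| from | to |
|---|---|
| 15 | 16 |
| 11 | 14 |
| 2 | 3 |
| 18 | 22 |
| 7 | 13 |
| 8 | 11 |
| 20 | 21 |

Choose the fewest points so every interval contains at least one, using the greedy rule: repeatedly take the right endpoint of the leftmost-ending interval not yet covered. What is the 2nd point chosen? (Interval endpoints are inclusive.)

Process intervals by earliest right end; each time one isn't hit yet, stab at its right endpoint.
Sorted: [2,3] [8,11] [7,13] [11,14] [15,16] [20,21] [18,22]
{[2,3]} hit by 3; {[8,11],[7,13],[11,14]} hit by 11; {[15,16]} hit by 16; {[20,21],[18,22]} hit by 21.
Points: 3, 11, 16, 21 (4 total).

11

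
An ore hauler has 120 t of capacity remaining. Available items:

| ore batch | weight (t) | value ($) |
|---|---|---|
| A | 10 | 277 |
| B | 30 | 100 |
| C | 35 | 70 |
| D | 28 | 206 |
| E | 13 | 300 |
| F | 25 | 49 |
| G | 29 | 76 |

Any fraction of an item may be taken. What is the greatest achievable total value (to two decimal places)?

Ratios (sorted): A 27.70, E 23.08, D 7.36, B 3.33, G 2.62, C 2.00, F 1.96
take A (10 @ 277); take E (13 @ 300); take D (28 @ 206); take B (30 @ 100); take G (29 @ 76); take 10/35 of C → 20.00. Capacity used 120/120.
Total value = 979.00

979.00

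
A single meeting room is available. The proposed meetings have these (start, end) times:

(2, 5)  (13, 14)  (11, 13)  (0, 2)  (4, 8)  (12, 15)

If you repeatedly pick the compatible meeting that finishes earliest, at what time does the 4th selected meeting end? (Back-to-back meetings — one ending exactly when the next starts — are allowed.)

Order by finish time; keep every interval that doesn't clash with the previous kept one.
Sorted by end: (0,2)  (2,5)  (4,8)  (11,13)  (13,14)  (12,15)
take (0,2); take (2,5); take (11,13); take (13,14).
Selected: (0,2) (2,5) (11,13) (13,14)

14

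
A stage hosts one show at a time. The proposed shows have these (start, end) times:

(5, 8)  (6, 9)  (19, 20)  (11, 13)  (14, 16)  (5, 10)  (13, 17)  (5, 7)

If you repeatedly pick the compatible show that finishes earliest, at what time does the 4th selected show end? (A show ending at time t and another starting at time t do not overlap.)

Sorted by end: (5,7)  (5,8)  (6,9)  (5,10)  (11,13)  (14,16)  (13,17)  (19,20)
take (5,7); skip (5,8); skip (5,10); take (11,13); take (14,16); take (19,20).
Selected: (5,7) (11,13) (14,16) (19,20)

20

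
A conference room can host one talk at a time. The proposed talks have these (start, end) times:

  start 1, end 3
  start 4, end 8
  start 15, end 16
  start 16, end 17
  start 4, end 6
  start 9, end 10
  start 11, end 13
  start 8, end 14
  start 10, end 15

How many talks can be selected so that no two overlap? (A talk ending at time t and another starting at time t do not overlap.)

6

Sort by end time and greedily take each interval whose start is ≥ the last chosen end.
By end time: (1,3), (4,6), (4,8), (9,10), (11,13), (8,14), (10,15), (15,16), (16,17).
Pick (1,3); next start ≥ 3 → (4,6); next start ≥ 6 → (9,10); next start ≥ 10 → (11,13); next start ≥ 13 → (15,16); next start ≥ 16 → (16,17).
Selected 6 talks.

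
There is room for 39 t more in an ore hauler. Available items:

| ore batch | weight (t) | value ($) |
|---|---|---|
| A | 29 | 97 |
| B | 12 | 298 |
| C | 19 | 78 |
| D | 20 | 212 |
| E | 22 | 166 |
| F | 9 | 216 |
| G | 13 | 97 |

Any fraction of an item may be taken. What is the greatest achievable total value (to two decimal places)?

704.80

Order: B (298/12=24.83) > F (216/9=24.00) > D (212/20=10.60) > E (166/22=7.55) > G (97/13=7.46) > C (78/19=4.11) > A (97/29=3.34)
Fill: take B (12 @ 298) → take F (9 @ 216) → take 18/20 of D → 190.80; 39/39 used.
Total value = 704.80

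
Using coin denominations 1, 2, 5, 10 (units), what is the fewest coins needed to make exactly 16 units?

Greedy: take as many of the largest coin as possible, then repeat with the remainder.
16 − 1×10→6 − 1×5→1 − 1×1→0
Total coins = 1 + 1 + 1 = 3

3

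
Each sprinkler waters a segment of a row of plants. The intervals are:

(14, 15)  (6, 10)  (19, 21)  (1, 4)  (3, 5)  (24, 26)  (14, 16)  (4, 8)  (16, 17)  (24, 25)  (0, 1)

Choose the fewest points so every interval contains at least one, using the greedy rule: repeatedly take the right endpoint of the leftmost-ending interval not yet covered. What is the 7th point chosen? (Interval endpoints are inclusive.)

Process intervals by earliest right end; each time one isn't hit yet, stab at its right endpoint.
Sorted: [0,1] [1,4] [3,5] [4,8] [6,10] [14,15] [14,16] [16,17] [19,21] [24,25] [24,26]
{[0,1],[1,4]} hit by 1; {[3,5],[4,8]} hit by 5; {[6,10]} hit by 10; {[14,15],[14,16]} hit by 15; {[16,17]} hit by 17; {[19,21]} hit by 21; {[24,25],[24,26]} hit by 25.
Points: 1, 5, 10, 15, 17, 21, 25 (7 total).

25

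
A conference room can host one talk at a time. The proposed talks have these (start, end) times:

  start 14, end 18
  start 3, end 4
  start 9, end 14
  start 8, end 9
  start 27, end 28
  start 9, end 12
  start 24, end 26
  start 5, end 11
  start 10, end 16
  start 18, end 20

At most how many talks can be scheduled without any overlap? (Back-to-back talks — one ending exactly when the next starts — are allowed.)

Greedy by earliest finish: after sorting by end time, pick each interval compatible with the last pick.
By end time: (3,4), (8,9), (5,11), (9,12), (9,14), (10,16), (14,18), (18,20), (24,26), (27,28).
Pick (3,4); next start ≥ 4 → (8,9); next start ≥ 9 → (9,12); next start ≥ 12 → (14,18); next start ≥ 18 → (18,20); next start ≥ 20 → (24,26); next start ≥ 26 → (27,28).
Selected 7 talks.

7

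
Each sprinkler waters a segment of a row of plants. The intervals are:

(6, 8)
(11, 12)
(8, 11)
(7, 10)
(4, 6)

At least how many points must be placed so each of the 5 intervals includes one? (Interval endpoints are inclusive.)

Process intervals by earliest right end; each time one isn't hit yet, stab at its right endpoint.
By right end: [4,6]  [6,8]  [7,10]  [8,11]  [11,12]
[4,6] uncovered → point at 6; [7,10] uncovered → point at 10; [11,12] uncovered → point at 12.
Points: 6, 10, 12 (3 total).

3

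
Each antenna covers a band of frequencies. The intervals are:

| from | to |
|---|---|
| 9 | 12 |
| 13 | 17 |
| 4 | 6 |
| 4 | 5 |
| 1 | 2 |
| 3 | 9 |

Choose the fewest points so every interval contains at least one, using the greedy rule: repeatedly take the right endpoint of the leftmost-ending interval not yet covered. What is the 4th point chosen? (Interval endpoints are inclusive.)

Sorted: [1,2] [4,5] [4,6] [3,9] [9,12] [13,17]
{[1,2]} hit by 2; {[4,5],[4,6],[3,9]} hit by 5; {[9,12]} hit by 12; {[13,17]} hit by 17.
Points: 2, 5, 12, 17 (4 total).

17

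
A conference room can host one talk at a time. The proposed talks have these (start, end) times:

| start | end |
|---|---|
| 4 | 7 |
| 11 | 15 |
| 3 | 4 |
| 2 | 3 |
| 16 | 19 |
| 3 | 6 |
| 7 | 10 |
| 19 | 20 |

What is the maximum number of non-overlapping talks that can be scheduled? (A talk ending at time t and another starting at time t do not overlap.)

Order by finish time; keep every interval that doesn't clash with the previous kept one.
By end time: (2,3), (3,4), (3,6), (4,7), (7,10), (11,15), (16,19), (19,20).
Pick (2,3); next start ≥ 3 → (3,4); next start ≥ 4 → (4,7); next start ≥ 7 → (7,10); next start ≥ 10 → (11,15); next start ≥ 15 → (16,19); next start ≥ 19 → (19,20).
Selected 7 talks.

7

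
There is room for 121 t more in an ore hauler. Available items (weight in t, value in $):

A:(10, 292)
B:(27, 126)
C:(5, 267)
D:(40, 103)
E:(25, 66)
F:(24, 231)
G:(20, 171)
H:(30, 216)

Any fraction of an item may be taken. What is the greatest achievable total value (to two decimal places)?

Sort by value per unit weight and fill in that order.
Order: C (267/5=53.40) > A (292/10=29.20) > F (231/24=9.62) > G (171/20=8.55) > H (216/30=7.20) > B (126/27=4.67) > E (66/25=2.64) > D (103/40=2.58)
Fill: take C (5 @ 267) → take A (10 @ 292) → take F (24 @ 231) → take G (20 @ 171) → take H (30 @ 216) → take B (27 @ 126) → take 5/25 of E → 13.20; 121/121 used.
Total value = 1316.20

1316.20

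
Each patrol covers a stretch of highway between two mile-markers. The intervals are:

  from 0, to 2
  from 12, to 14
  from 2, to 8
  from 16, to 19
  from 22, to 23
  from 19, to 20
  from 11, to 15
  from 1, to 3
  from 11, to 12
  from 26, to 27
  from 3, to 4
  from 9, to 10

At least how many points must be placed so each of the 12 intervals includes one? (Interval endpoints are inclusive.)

7

Sorted: [0,2] [1,3] [3,4] [2,8] [9,10] [11,12] [12,14] [11,15] [16,19] [19,20] [22,23] [26,27]
{[0,2],[1,3]} hit by 2; {[3,4],[2,8]} hit by 4; {[9,10]} hit by 10; {[11,12],[12,14],[11,15]} hit by 12; {[16,19],[19,20]} hit by 19; {[22,23]} hit by 23; {[26,27]} hit by 27.
Points: 2, 4, 10, 12, 19, 23, 27 (7 total).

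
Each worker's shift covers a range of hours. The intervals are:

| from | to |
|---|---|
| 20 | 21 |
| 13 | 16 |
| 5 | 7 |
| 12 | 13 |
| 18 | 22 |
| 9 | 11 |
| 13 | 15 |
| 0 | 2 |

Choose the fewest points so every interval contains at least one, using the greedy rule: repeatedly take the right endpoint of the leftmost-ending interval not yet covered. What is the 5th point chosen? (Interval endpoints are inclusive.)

21

Process intervals by earliest right end; each time one isn't hit yet, stab at its right endpoint.
By right end: [0,2]  [5,7]  [9,11]  [12,13]  [13,15]  [13,16]  [20,21]  [18,22]
[0,2] uncovered → point at 2; [5,7] uncovered → point at 7; [9,11] uncovered → point at 11; [12,13] uncovered → point at 13; [20,21] uncovered → point at 21.
Points: 2, 7, 11, 13, 21 (5 total).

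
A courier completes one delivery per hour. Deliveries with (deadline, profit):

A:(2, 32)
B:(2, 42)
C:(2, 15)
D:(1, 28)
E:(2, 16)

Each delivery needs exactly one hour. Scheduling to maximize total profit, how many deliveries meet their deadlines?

2

Sort by profit descending; place each in the latest free slot ≤ its deadline.
Profit order: B=42 A=32 D=28 E=16 C=15
Assign: B→slot 2, A→slot 1, D skipped, E skipped, C skipped.
Slots: [1:A] [2:B]
2 of 5 scheduled.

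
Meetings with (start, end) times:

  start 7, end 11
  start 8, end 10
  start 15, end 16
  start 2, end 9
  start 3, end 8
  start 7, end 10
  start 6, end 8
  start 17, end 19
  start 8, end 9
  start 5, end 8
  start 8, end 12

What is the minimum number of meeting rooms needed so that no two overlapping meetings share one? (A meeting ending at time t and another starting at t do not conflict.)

The answer is the maximum number of intervals overlapping at any instant.
starts: [2, 3, 5, 6, 7, 7, 8, 8, 8, 15, 17]
ends:   [8, 8, 8, 9, 9, 10, 10, 11, 12, 16, 19]
s2→1 s3→2 s5→3 s6→4 s7→5 s7→6  — peak 6.

6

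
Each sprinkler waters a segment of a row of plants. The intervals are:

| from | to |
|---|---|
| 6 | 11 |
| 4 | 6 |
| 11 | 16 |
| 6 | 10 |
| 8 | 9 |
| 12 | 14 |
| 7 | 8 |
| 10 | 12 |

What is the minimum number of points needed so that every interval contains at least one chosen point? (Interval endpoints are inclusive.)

3

Sort by right endpoint; whenever an interval is uncovered, place a point at its right end.
Sorted: [4,6] [7,8] [8,9] [6,10] [6,11] [10,12] [12,14] [11,16]
{[4,6]} hit by 6; {[7,8],[8,9],[6,10],[6,11]} hit by 8; {[10,12],[12,14],[11,16]} hit by 12.
Points: 6, 8, 12 (3 total).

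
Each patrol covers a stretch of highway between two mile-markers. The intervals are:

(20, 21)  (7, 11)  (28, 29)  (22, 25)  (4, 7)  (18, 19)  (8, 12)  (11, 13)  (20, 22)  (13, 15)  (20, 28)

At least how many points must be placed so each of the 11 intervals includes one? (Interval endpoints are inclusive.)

Sorted: [4,7] [7,11] [8,12] [11,13] [13,15] [18,19] [20,21] [20,22] [22,25] [20,28] [28,29]
{[4,7],[7,11]} hit by 7; {[8,12],[11,13]} hit by 12; {[13,15]} hit by 15; {[18,19]} hit by 19; {[20,21],[20,22]} hit by 21; {[22,25],[20,28]} hit by 25; {[28,29]} hit by 29.
Points: 7, 12, 15, 19, 21, 25, 29 (7 total).

7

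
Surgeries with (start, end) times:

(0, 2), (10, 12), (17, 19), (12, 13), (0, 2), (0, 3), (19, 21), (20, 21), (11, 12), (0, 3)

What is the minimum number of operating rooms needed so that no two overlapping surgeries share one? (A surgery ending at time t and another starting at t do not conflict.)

4

Count concurrent intervals with a sweep; the peak is the room count.
Events (time:±→running): 0:+→1 0:+→2 0:+→3 0:+→4 … peak 4.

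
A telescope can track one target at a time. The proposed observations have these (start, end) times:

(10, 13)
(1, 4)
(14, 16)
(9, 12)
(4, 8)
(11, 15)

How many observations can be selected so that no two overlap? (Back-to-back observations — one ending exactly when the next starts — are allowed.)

Greedy by earliest finish: after sorting by end time, pick each interval compatible with the last pick.
By end time: (1,4), (4,8), (9,12), (10,13), (11,15), (14,16).
Pick (1,4); next start ≥ 4 → (4,8); next start ≥ 8 → (9,12); next start ≥ 12 → (14,16).
Selected 4 observations.

4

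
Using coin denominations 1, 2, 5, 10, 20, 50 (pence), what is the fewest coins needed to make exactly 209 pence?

7

Greedy: take as many of the largest coin as possible, then repeat with the remainder.
209 − 4×50→9 − 1×5→4 − 2×2→0
Total coins = 4 + 1 + 2 = 7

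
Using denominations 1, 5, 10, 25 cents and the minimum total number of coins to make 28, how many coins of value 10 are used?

28 − 1×25→3 − 3×1→0
Count of 10: 0

0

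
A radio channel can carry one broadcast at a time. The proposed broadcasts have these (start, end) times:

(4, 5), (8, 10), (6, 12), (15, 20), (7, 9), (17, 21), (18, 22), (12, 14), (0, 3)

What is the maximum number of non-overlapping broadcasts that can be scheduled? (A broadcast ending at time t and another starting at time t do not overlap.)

Sort by end time and greedily take each interval whose start is ≥ the last chosen end.
By end time: (0,3), (4,5), (7,9), (8,10), (6,12), (12,14), (15,20), (17,21), (18,22).
Pick (0,3); next start ≥ 3 → (4,5); next start ≥ 5 → (7,9); next start ≥ 9 → (12,14); next start ≥ 14 → (15,20).
Selected 5 broadcasts.

5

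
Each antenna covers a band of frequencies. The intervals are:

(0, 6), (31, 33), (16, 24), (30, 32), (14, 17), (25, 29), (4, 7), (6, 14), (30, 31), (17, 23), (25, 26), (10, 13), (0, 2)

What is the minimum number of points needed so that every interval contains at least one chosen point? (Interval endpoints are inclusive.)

6

Sort by right endpoint; whenever an interval is uncovered, place a point at its right end.
By right end: [0,2]  [0,6]  [4,7]  [10,13]  [6,14]  [14,17]  [17,23]  [16,24]  [25,26]  [25,29]  [30,31]  [30,32]  [31,33]
[0,2] uncovered → point at 2; [4,7] uncovered → point at 7; [10,13] uncovered → point at 13; [14,17] uncovered → point at 17; [25,26] uncovered → point at 26; [30,31] uncovered → point at 31.
Points: 2, 7, 13, 17, 26, 31 (6 total).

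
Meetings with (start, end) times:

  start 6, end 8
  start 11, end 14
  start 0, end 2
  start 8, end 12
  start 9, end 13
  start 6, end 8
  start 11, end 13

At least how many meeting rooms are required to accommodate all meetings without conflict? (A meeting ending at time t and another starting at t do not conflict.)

starts: [0, 6, 6, 8, 9, 11, 11]
ends:   [2, 8, 8, 12, 13, 13, 14]
s0→1 e2→0 s6→1 s6→2 e8→1 e8→0 s8→1 s9→2 s11→3 s11→4  — peak 4.

4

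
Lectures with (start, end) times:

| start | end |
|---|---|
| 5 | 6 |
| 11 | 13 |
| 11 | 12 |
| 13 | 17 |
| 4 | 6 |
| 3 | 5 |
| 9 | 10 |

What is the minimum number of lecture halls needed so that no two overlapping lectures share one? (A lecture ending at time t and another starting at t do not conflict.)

Events (time:±→running): 3:+→1 4:+→2 … peak 2.

2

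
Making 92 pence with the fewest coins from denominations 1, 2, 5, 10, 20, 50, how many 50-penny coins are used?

Greedy: take as many of the largest coin as possible, then repeat with the remainder.
92 = 1×50 + 2×20 + 1×2
Count of 50: 1

1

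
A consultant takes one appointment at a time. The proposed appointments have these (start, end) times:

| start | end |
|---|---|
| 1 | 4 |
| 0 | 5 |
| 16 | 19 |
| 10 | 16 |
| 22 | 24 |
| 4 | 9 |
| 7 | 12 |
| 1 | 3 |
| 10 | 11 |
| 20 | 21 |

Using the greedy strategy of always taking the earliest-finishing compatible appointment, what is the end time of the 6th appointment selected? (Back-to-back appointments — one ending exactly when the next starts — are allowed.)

By end time: (1,3), (1,4), (0,5), (4,9), (10,11), (7,12), (10,16), (16,19), (20,21), (22,24).
Pick (1,3); next start ≥ 3 → (4,9); next start ≥ 9 → (10,11); next start ≥ 11 → (16,19); next start ≥ 19 → (20,21); next start ≥ 21 → (22,24).
Selected: (1,3) (4,9) (10,11) (16,19) (20,21) (22,24)

24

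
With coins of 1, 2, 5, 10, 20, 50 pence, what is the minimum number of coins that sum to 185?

6

Use the largest denomination that fits, subtract, and repeat.
185 = 3×50 + 1×20 + 1×10 + 1×5
Total coins = 3 + 1 + 1 + 1 = 6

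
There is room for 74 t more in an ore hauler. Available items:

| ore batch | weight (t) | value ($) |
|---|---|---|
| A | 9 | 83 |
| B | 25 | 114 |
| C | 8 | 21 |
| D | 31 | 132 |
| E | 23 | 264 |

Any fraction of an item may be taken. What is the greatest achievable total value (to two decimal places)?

533.39

Greedy by value/weight ratio, highest first.
Order: E (264/23=11.48) > A (83/9=9.22) > B (114/25=4.56) > D (132/31=4.26) > C (21/8=2.62)
Fill: take E (23 @ 264) → take A (9 @ 83) → take B (25 @ 114) → take 17/31 of D → 72.39; 74/74 used.
Total value = 533.39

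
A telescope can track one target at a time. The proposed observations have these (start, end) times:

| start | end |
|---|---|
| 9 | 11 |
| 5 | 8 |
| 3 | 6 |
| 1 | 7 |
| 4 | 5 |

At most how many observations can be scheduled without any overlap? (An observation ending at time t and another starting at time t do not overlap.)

3

By end time: (4,5), (3,6), (1,7), (5,8), (9,11).
Pick (4,5); next start ≥ 5 → (5,8); next start ≥ 8 → (9,11).
Selected 3 observations.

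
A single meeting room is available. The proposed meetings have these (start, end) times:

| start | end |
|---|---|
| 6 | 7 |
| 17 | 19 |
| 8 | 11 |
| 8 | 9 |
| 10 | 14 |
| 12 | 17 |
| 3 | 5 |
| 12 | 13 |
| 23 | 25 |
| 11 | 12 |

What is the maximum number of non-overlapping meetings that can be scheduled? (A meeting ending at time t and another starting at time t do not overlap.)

7

Order by finish time; keep every interval that doesn't clash with the previous kept one.
Sorted by end: (3,5)  (6,7)  (8,9)  (8,11)  (11,12)  (12,13)  (10,14)  (12,17)  (17,19)  (23,25)
take (3,5); take (6,7); take (8,9); take (11,12); take (12,13); skip (10,14); take (17,19); take (23,25).
Selected 7 meetings.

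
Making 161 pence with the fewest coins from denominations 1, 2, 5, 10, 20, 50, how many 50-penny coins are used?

Greedy: take as many of the largest coin as possible, then repeat with the remainder.
161 = 3×50 + 1×10 + 1×1
Count of 50: 3

3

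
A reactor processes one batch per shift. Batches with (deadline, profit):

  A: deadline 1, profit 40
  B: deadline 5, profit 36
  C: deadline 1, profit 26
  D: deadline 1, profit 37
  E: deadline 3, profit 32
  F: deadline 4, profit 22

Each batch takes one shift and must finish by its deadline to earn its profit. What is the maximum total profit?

Take jobs in profit order; each goes to the latest open slot no later than its deadline.
Profit order: A=40 D=37 B=36 E=32 C=26 F=22
Assign: A→slot 1, D skipped, B→slot 5, E→slot 3, C skipped, F→slot 4.
Slots: [1:A] [3:E] [4:F] [5:B]
Profit = 40 + 32 + 22 + 36 = 130

130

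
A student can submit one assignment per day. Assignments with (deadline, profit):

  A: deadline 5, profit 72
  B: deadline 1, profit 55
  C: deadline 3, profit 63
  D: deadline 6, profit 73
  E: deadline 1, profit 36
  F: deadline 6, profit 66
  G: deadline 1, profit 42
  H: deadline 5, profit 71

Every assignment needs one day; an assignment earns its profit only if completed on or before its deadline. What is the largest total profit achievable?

Take jobs in profit order; each goes to the latest open slot no later than its deadline.
By profit: D(d6,73), A(d5,72), H(d5,71), F(d6,66), C(d3,63), B(d1,55), G(d1,42), E(d1,36)
D→slot 6; A→slot 5; H→slot 4; F→slot 3; C→slot 2; B→slot 1; G skipped; E skipped.
Profit = 55 + 63 + 66 + 71 + 72 + 73 = 400

400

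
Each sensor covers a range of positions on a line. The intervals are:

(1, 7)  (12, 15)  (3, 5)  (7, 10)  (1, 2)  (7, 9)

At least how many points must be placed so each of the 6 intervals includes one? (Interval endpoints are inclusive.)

Sort by right endpoint; whenever an interval is uncovered, place a point at its right end.
Sorted: [1,2] [3,5] [1,7] [7,9] [7,10] [12,15]
{[1,2]} hit by 2; {[3,5],[1,7]} hit by 5; {[7,9],[7,10]} hit by 9; {[12,15]} hit by 15.
Points: 2, 5, 9, 15 (4 total).

4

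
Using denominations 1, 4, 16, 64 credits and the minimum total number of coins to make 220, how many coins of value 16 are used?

Use the largest denomination that fits, subtract, and repeat.
220 − 3×64→28 − 1×16→12 − 3×4→0
Count of 16: 1

1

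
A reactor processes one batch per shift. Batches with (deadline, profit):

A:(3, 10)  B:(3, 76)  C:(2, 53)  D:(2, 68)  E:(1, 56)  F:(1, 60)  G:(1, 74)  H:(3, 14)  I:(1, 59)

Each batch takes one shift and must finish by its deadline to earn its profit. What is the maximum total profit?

218

Take jobs in profit order; each goes to the latest open slot no later than its deadline.
By profit: B(d3,76), G(d1,74), D(d2,68), F(d1,60), I(d1,59), E(d1,56), C(d2,53), H(d3,14), A(d3,10)
B→slot 3; G→slot 1; D→slot 2; F skipped; I skipped; E skipped; C skipped; H skipped; A skipped.
Profit = 74 + 68 + 76 = 218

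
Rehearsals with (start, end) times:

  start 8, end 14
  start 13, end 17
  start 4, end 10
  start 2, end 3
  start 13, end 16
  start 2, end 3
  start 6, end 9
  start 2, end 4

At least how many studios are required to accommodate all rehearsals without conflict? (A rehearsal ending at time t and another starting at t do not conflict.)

The answer is the maximum number of intervals overlapping at any instant.
Events (time:±→running): 2:+→1 2:+→2 2:+→3 … peak 3.

3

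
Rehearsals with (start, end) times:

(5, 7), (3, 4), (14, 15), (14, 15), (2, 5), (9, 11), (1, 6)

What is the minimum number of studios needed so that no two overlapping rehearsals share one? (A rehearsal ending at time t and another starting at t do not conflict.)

3

starts: [1, 2, 3, 5, 9, 14, 14]
ends:   [4, 5, 6, 7, 11, 15, 15]
s1→1 s2→2 s3→3  — peak 3.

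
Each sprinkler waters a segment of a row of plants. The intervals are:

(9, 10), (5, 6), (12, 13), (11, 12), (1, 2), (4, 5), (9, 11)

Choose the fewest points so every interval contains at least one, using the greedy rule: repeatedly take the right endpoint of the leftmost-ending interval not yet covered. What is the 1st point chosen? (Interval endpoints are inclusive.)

Sort by right endpoint; whenever an interval is uncovered, place a point at its right end.
Sorted: [1,2] [4,5] [5,6] [9,10] [9,11] [11,12] [12,13]
{[1,2]} hit by 2; {[4,5],[5,6]} hit by 5; {[9,10],[9,11]} hit by 10; {[11,12],[12,13]} hit by 12.
Points: 2, 5, 10, 12 (4 total).

2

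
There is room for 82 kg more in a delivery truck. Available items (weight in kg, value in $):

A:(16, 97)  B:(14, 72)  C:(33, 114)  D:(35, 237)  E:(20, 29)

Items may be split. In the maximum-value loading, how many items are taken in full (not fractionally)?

Ratios (sorted): D 6.77, A 6.06, B 5.14, C 3.45, E 1.45
take D (35 @ 237); take A (16 @ 97); take B (14 @ 72); take 17/33 of C → 58.73. Capacity used 82/82.
3 item(s) taken whole; one partial (take 17/33 of C).

3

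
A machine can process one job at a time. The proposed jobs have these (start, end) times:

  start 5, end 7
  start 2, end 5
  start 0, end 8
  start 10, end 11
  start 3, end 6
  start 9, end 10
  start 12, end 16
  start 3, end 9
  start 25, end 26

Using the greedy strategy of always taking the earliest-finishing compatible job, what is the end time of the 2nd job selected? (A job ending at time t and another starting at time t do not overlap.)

Order by finish time; keep every interval that doesn't clash with the previous kept one.
Sorted by end: (2,5)  (3,6)  (5,7)  (0,8)  (3,9)  (9,10)  (10,11)  (12,16)  (25,26)
take (2,5); skip (3,6); take (5,7); skip (3,9); take (9,10); take (10,11); take (12,16); take (25,26).
Selected: (2,5) (5,7) (9,10) (10,11) (12,16) (25,26)

7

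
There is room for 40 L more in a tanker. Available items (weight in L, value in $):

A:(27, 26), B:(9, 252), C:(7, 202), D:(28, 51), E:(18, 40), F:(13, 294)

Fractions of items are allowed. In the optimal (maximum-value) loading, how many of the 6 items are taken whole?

3

Sort by value per unit weight and fill in that order.
Order: C (202/7=28.86) > B (252/9=28.00) > F (294/13=22.62) > E (40/18=2.22) > D (51/28=1.82) > A (26/27=0.96)
Fill: take C (7 @ 202) → take B (9 @ 252) → take F (13 @ 294) → take 11/18 of E → 24.44; 40/40 used.
3 item(s) taken whole; one partial (take 11/18 of E).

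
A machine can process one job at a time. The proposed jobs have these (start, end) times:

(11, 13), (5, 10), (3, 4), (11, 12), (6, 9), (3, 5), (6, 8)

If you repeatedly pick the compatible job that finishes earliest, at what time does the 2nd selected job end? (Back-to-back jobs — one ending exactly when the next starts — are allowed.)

Order by finish time; keep every interval that doesn't clash with the previous kept one.
Sorted by end: (3,4)  (3,5)  (6,8)  (6,9)  (5,10)  (11,12)  (11,13)
take (3,4); skip (3,5); take (6,8); skip (6,9); take (11,12).
Selected: (3,4) (6,8) (11,12)

8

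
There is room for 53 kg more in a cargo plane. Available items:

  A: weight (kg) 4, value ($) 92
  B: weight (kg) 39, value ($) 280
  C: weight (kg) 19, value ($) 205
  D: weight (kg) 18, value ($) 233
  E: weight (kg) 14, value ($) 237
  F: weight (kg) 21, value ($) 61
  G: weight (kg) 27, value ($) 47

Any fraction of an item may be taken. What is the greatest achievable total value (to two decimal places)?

745.42

Order: A (92/4=23.00) > E (237/14=16.93) > D (233/18=12.94) > C (205/19=10.79) > B (280/39=7.18) > F (61/21=2.90) > G (47/27=1.74)
Fill: take A (4 @ 92) → take E (14 @ 237) → take D (18 @ 233) → take 17/19 of C → 183.42; 53/53 used.
Total value = 745.42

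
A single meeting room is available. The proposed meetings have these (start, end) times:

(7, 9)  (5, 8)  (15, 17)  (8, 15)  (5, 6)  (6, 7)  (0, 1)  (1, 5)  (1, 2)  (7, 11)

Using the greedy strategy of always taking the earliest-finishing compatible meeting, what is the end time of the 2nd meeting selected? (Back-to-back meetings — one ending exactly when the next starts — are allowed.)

2

Sorted by end: (0,1)  (1,2)  (1,5)  (5,6)  (6,7)  (5,8)  (7,9)  (7,11)  (8,15)  (15,17)
take (0,1); take (1,2); skip (1,5); take (5,6); take (6,7); take (7,9); skip (8,15); take (15,17).
Selected: (0,1) (1,2) (5,6) (6,7) (7,9) (15,17)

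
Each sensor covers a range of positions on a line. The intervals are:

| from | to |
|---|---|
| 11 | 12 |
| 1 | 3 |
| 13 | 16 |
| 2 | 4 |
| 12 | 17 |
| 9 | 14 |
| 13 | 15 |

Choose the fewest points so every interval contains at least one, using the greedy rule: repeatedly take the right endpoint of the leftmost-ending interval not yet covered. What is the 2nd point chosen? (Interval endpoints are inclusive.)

12

Sort by right endpoint; whenever an interval is uncovered, place a point at its right end.
By right end: [1,3]  [2,4]  [11,12]  [9,14]  [13,15]  [13,16]  [12,17]
[1,3] uncovered → point at 3; [11,12] uncovered → point at 12; [13,15] uncovered → point at 15.
Points: 3, 12, 15 (3 total).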